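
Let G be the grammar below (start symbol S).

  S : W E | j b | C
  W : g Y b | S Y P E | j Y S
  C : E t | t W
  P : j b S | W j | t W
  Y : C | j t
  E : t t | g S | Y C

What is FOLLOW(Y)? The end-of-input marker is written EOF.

{ b, g, j, t }

In W : g Y b: add FIRST(b) = { b }.
In W : S Y P E: add FIRST(P E) = { g, j, t }.
In W : j Y S: add FIRST(S) = { g, j, t }.
In E : Y C: add FIRST(C) = { g, j, t }.
Union: FOLLOW(Y) = { b, g, j, t }.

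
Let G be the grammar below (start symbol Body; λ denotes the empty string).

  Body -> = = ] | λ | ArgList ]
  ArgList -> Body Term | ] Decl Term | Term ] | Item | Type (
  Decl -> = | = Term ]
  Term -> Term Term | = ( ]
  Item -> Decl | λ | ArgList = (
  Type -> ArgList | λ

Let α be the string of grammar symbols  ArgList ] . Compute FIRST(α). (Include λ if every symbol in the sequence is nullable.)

Add FIRST(ArgList)\{λ} = { (, =, ] }; ArgList is nullable, continue.
] is a terminal; add {]} and stop.

{ (, =, ] }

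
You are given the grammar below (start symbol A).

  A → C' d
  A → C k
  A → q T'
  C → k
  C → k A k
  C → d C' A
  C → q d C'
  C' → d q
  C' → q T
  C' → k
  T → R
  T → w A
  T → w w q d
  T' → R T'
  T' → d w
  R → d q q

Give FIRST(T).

From T → R: add FIRST(R) = { d }.
T → w A contributes {w}.
T → w w q d contributes {w}.
Union: FIRST(T) = { d, w }.

{ d, w }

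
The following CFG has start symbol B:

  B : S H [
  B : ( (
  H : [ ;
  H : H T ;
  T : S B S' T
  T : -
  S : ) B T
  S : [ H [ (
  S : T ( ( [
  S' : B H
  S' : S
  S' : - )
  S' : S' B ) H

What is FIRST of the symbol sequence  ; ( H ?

; is a terminal; add {;} and stop.

{ ; }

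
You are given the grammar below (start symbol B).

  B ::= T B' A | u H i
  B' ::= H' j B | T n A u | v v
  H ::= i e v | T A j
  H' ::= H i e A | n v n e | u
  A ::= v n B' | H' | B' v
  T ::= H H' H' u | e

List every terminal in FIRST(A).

{ e, i, n, u, v }

A ::= v n B' contributes {v}.
From A ::= H': add FIRST(H') = { e, i, n, u }.
From A ::= B' v: add FIRST(B') = { e, i, n, u, v }.
Union: FIRST(A) = { e, i, n, u, v }.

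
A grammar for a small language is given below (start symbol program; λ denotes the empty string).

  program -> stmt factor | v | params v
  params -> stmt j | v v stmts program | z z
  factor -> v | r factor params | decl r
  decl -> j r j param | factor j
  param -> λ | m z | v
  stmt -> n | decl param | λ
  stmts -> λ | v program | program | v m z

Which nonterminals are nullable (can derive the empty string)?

Directly nullable (have an λ-production): param, stmt, stmts.
No other nonterminal has a production whose RHS symbols are all nullable.

{ param, stmt, stmts }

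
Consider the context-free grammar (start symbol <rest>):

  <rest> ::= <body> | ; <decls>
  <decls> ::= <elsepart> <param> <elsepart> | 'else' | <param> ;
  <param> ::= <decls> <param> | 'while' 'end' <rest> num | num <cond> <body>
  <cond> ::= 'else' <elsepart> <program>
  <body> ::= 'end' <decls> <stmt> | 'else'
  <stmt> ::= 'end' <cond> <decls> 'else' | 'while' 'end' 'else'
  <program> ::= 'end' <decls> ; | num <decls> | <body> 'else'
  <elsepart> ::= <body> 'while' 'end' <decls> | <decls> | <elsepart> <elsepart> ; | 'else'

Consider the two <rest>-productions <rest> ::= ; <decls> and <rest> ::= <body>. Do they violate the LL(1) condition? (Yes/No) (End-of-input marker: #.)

No

FIRST(; <decls>) = { ; } and FIRST(<body>) = { 'else', 'end' }.
The FIRST sets are disjoint and neither alternative is nullable — no conflict.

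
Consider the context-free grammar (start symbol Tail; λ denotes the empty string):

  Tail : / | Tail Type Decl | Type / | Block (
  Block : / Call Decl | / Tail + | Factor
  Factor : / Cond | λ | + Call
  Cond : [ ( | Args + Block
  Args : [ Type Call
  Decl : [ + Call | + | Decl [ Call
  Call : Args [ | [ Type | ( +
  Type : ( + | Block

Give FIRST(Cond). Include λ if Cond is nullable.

{ [ }

Cond : [ ( contributes {[}.
From Cond : Args + Block: add FIRST(Args) = { [ }.
Union: FIRST(Cond) = { [ }.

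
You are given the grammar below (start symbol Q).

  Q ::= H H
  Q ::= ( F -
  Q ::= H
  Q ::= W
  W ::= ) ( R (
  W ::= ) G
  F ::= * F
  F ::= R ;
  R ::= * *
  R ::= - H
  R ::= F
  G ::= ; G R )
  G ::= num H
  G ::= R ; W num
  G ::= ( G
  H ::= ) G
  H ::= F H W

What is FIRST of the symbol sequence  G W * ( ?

Add FIRST(G) = { (, *, -, ;, num }; G is not nullable, stop.

{ (, *, -, ;, num }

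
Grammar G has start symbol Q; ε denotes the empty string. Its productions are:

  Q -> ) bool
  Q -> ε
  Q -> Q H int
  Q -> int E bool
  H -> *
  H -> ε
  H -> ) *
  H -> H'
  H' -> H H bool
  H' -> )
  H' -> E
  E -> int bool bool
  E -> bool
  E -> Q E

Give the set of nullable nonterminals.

{ H, Q }

Directly nullable (have an ε-production): Q, H.
No other nonterminal has a production whose RHS symbols are all nullable.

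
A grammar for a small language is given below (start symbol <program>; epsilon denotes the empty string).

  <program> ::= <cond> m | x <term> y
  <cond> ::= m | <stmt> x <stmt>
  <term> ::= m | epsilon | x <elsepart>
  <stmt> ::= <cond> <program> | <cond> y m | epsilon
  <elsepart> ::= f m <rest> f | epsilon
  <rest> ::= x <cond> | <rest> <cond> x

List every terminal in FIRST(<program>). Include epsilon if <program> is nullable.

From <program> ::= <cond> m: add FIRST(<cond>) = { m, x }.
<program> ::= x <term> y contributes {x}.
Union: FIRST(<program>) = { m, x }.

{ m, x }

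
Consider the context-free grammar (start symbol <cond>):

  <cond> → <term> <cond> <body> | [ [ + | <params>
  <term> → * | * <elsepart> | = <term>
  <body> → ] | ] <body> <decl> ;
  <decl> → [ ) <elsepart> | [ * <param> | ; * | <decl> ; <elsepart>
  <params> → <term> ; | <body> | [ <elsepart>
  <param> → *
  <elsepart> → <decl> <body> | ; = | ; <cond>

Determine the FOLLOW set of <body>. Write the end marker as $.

{ $, *, ;, =, [, ] }

In <cond> → <term> <cond> <body>: <body> is at the end, add FOLLOW(<cond>) = { $, *, ;, =, [, ] }.
In <body> → ] <body> <decl> ;: add FIRST(<decl> ;) = { ;, [ }.
In <params> → <body>: <body> is at the end, add FOLLOW(<params>) = { $, *, ;, =, [, ] }.
In <elsepart> → <decl> <body>: <body> is at the end, add FOLLOW(<elsepart>) = { $, *, ;, =, [, ] }.
Union: FOLLOW(<body>) = { $, *, ;, =, [, ] }.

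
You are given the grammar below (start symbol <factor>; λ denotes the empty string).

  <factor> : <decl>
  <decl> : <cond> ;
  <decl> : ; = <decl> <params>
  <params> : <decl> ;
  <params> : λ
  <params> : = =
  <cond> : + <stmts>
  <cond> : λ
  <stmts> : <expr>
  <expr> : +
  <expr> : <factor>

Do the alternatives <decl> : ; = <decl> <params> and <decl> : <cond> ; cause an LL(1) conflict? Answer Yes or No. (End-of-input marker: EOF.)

Yes

FIRST(; = <decl> <params>) = { ; } and FIRST(<cond> ;) = { +, ; }.
Both contain ;, so the two alternatives are not disjoint — LL(1) conflict.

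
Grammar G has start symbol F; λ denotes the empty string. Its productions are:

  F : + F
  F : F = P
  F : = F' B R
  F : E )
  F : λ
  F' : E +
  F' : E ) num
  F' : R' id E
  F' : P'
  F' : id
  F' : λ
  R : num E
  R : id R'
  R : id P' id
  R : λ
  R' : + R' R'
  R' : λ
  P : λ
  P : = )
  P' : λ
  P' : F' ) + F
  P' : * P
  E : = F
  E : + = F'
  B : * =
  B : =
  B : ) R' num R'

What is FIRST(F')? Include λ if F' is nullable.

From F' : E +: add FIRST(E) = { +, = }.
From F' : E ) num: add FIRST(E) = { +, = }.
From F' : R' id E: R' nullable, take FIRST(R') ∪ {id} = { +, id }.
From F' : P': add FIRST(P') = { ), *, +, =, id, λ } (including λ since P' is nullable).
F' : id contributes {id}.
F' : λ contributes λ.
Union: FIRST(F') = { ), *, +, =, id, λ }.

{ ), *, +, =, id, λ }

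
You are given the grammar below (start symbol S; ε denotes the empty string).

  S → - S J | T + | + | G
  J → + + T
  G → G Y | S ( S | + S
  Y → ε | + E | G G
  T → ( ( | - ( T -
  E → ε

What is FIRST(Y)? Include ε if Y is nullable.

Y → ε contributes ε.
Y → + E contributes {+}.
From Y → G G: add FIRST(G) = { (, +, - }.
Union: FIRST(Y) = { (, +, -, ε }.

{ (, +, -, ε }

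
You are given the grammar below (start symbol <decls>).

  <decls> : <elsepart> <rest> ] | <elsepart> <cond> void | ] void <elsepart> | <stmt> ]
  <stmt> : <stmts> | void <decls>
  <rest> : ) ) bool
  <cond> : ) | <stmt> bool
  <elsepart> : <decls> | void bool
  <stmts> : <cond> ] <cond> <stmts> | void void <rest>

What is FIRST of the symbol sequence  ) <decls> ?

{ ) }

) is a terminal; add {)} and stop.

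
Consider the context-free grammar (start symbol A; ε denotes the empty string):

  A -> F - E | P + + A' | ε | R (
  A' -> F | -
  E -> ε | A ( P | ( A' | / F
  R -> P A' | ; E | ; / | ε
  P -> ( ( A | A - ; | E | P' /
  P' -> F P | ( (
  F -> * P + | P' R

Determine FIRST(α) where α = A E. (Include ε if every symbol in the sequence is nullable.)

{ (, *, +, -, /, ;, ε }

Add FIRST(A)\{ε} = { (, *, +, -, /, ; }; A is nullable, continue.
Add FIRST(E)\{ε} = { (, *, +, -, /, ; }; E is nullable, continue.
Every symbol is nullable, so include ε.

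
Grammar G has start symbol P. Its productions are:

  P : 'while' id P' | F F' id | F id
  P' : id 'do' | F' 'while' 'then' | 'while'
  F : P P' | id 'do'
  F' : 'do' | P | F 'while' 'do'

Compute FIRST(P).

P : 'while' id P' contributes {'while'}.
From P : F F' id: add FIRST(F) = { 'while', id }.
From P : F id: add FIRST(F) = { 'while', id }.
Union: FIRST(P) = { 'while', id }.

{ 'while', id }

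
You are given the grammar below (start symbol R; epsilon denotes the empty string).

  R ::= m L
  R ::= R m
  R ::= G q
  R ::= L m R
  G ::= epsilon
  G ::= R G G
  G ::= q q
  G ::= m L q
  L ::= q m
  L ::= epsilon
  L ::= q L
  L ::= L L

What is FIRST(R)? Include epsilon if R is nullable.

{ m, q }

R ::= m L contributes {m}.
From R ::= R m: add FIRST(R) = { m, q }.
From R ::= G q: G nullable, take FIRST(G) ∪ {q} = { m, q }.
From R ::= L m R: L nullable, take FIRST(L) ∪ {m} = { m, q }.
Union: FIRST(R) = { m, q }.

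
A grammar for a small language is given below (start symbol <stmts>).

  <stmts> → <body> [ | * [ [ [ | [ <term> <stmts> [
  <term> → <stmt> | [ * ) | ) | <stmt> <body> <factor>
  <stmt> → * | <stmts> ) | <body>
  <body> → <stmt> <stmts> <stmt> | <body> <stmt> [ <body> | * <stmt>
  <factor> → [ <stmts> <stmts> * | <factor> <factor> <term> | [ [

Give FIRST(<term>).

From <term> → <stmt>: add FIRST(<stmt>) = { *, [ }.
<term> → [ * ) contributes {[}.
<term> → ) contributes {)}.
From <term> → <stmt> <body> <factor>: add FIRST(<stmt>) = { *, [ }.
Union: FIRST(<term>) = { ), *, [ }.

{ ), *, [ }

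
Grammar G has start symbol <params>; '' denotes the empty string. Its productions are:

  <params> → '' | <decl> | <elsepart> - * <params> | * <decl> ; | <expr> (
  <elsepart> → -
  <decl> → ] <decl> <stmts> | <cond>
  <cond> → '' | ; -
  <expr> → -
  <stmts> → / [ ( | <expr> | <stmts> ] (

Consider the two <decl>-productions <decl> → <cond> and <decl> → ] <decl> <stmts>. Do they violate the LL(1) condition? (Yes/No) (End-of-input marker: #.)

No

FIRST(<cond>) = { ;, '' } and FIRST(] <decl> <stmts>) = { ] }.
The first is nullable but FOLLOW(<decl>) = { #, -, /, ; } is disjoint from FIRST of the second.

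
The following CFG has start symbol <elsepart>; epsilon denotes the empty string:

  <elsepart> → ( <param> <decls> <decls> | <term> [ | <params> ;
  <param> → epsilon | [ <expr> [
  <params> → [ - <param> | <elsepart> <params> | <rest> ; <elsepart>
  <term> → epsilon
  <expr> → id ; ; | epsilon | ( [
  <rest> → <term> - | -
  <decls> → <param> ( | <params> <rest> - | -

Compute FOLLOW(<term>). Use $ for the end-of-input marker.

{ -, [ }

In <elsepart> → <term> [: add FIRST([) = { [ }.
In <rest> → <term> -: add FIRST(-) = { - }.
Union: FOLLOW(<term>) = { -, [ }.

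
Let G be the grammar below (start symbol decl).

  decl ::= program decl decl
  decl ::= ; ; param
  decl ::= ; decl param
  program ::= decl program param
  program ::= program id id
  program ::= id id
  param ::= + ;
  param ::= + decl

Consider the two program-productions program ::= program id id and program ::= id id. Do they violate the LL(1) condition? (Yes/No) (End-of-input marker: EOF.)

Yes

FIRST(program id id) = { ;, id } and FIRST(id id) = { id }.
Both contain id, so the two alternatives are not disjoint — LL(1) conflict.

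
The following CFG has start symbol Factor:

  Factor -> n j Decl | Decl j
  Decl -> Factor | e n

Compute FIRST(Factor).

{ e, n }

Factor -> n j Decl contributes {n}.
From Factor -> Decl j: add FIRST(Decl) = { e, n }.
Union: FIRST(Factor) = { e, n }.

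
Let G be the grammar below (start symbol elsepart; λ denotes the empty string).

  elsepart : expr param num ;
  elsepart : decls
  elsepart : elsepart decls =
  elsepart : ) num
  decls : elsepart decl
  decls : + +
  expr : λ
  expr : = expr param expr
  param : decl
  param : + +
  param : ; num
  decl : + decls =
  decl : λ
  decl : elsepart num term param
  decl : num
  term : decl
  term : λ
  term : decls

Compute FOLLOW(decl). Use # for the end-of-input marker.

In decls : elsepart decl: decl is at the end, add FOLLOW(decls) = { #, ), +, ;, =, num }.
In param : decl: decl is at the end, add FOLLOW(param) = { #, ), +, ;, =, num }.
In term : decl: decl is at the end, add FOLLOW(term) = { #, ), +, ;, =, num }.
Union: FOLLOW(decl) = { #, ), +, ;, =, num }.

{ #, ), +, ;, =, num }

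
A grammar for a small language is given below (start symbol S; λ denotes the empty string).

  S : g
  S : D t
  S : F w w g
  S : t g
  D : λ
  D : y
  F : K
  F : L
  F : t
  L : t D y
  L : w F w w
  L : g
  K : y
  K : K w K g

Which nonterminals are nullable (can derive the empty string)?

Directly nullable (have an λ-production): D.
No other nonterminal has a production whose RHS symbols are all nullable.

{ D }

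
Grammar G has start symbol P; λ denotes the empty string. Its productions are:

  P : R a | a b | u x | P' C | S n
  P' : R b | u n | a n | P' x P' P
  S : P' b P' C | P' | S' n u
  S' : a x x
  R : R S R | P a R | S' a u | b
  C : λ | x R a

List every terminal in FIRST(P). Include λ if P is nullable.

{ a, b, u }

From P : R a: add FIRST(R) = { a, b, u }.
P : a b contributes {a}.
P : u x contributes {u}.
From P : P' C: add FIRST(P') = { a, b, u }.
From P : S n: add FIRST(S) = { a, b, u }.
Union: FIRST(P) = { a, b, u }.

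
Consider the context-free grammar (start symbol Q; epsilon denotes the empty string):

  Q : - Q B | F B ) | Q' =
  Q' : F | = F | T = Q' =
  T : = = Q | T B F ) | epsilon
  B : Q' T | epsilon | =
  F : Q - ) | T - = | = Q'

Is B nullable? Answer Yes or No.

Yes

B has an epsilon-production, so B ⇒ epsilon.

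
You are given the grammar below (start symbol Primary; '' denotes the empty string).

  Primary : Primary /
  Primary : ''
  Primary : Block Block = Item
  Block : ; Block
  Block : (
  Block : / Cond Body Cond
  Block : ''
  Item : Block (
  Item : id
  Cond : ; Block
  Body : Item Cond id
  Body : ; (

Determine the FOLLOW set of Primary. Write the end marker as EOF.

Primary is the start symbol, so EOF ∈ FOLLOW(Primary).
In Primary : Primary /: add FIRST(/) = { / }.
Union: FOLLOW(Primary) = { EOF, / }.

{ EOF, / }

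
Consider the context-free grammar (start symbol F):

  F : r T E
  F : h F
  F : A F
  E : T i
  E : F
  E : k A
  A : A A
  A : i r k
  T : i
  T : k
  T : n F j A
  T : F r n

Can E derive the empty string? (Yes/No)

No nonterminal in this grammar is nullable.
No production of E has an RHS whose symbols are all nullable, so E is not nullable.

No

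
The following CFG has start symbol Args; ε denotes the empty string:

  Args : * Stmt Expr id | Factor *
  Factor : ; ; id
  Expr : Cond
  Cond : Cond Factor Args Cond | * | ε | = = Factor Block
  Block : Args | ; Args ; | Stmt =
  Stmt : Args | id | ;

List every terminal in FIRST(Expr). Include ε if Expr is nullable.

{ *, ;, =, ε }

From Expr : Cond: add FIRST(Cond) = { *, ;, =, ε } (including ε since Cond is nullable).
Union: FIRST(Expr) = { *, ;, =, ε }.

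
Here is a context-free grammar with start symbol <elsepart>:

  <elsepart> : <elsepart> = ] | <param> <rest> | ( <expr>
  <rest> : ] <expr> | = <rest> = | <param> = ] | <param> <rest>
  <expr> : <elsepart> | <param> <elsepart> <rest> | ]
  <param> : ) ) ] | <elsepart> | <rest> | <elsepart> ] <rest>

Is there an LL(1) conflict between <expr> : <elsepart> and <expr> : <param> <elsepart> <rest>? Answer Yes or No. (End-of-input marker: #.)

FIRST(<elsepart>) = { (, ), =, ] } and FIRST(<param> <elsepart> <rest>) = { (, ), =, ] }.
Both contain (, so the two alternatives are not disjoint — LL(1) conflict.

Yes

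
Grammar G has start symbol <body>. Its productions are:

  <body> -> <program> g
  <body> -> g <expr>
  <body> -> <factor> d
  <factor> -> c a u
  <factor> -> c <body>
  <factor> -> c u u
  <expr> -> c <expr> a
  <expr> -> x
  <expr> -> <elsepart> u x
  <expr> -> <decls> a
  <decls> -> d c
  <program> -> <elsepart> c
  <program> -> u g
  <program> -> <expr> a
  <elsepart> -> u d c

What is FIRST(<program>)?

{ c, d, u, x }

From <program> -> <elsepart> c: add FIRST(<elsepart>) = { u }.
<program> -> u g contributes {u}.
From <program> -> <expr> a: add FIRST(<expr>) = { c, d, u, x }.
Union: FIRST(<program>) = { c, d, u, x }.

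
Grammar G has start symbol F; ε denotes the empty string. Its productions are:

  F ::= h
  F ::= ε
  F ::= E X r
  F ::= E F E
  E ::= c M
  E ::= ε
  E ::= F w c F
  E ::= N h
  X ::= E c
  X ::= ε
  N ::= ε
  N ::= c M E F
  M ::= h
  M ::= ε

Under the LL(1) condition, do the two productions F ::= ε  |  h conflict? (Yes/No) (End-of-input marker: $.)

FIRST(ε) = { ε } and FIRST(h) = { h }.
The first alternative is nullable and FOLLOW(F) = { $, c, h, r, w } shares h with FIRST of the second — conflict.

Yes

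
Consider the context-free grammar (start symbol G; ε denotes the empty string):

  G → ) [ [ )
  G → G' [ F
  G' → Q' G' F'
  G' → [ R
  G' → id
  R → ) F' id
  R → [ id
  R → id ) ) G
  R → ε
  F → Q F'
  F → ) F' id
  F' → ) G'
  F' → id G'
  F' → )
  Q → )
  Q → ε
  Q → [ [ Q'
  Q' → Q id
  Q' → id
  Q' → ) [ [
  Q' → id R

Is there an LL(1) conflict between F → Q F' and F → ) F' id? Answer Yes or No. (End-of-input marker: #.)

FIRST(Q F') = { ), [, id } and FIRST() F' id) = { ) }.
Both contain ), so the two alternatives are not disjoint — LL(1) conflict.

Yes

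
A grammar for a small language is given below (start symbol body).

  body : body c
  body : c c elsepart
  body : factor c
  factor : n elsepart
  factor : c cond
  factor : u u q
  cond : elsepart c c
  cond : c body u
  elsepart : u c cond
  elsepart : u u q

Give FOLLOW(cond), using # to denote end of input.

In factor : c cond: cond is at the end, add FOLLOW(factor) = { c }.
In elsepart : u c cond: cond is at the end, add FOLLOW(elsepart) = { #, c, u }.
Union: FOLLOW(cond) = { #, c, u }.

{ #, c, u }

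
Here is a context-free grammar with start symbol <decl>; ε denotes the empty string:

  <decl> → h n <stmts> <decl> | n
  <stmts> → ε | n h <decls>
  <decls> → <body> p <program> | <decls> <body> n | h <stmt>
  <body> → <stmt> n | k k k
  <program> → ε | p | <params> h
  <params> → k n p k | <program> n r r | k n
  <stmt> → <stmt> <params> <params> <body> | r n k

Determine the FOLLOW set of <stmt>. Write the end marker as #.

In <decls> → h <stmt>: <stmt> is at the end, add FOLLOW(<decls>) = { h, k, n, r }.
In <body> → <stmt> n: add FIRST(n) = { n }.
In <stmt> → <stmt> <params> <params> <body>: add FIRST(<params> <params> <body>) = { k, n, p }.
Union: FOLLOW(<stmt>) = { h, k, n, p, r }.

{ h, k, n, p, r }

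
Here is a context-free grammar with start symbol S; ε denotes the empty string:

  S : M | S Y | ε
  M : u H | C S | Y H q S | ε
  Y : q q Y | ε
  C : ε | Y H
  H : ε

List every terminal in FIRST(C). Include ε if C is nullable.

{ q, ε }

C : ε contributes ε.
From C : Y H: Y, H nullable, take FIRST(Y) ∪ FIRST(H) = { q }; also ε since the whole RHS is nullable.
Union: FIRST(C) = { q, ε }.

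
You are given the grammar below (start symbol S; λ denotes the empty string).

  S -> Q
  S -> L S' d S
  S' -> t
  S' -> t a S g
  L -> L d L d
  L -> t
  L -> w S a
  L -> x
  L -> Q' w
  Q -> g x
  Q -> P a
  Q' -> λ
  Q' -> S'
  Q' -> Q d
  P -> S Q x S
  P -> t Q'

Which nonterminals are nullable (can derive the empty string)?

Directly nullable (have an λ-production): Q'.
No other nonterminal has a production whose RHS symbols are all nullable.

{ Q' }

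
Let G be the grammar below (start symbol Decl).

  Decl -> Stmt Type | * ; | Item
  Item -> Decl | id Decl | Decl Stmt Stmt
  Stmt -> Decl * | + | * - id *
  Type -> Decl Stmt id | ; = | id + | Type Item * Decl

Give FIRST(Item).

{ *, +, id }

From Item -> Decl: add FIRST(Decl) = { *, +, id }.
Item -> id Decl contributes {id}.
From Item -> Decl Stmt Stmt: add FIRST(Decl) = { *, +, id }.
Union: FIRST(Item) = { *, +, id }.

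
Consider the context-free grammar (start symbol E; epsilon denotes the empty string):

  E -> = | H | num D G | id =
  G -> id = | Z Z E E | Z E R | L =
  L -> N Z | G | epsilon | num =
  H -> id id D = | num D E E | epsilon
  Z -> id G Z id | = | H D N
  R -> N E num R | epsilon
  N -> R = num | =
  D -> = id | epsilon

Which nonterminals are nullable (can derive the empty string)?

{ D, E, H, L, R }

Directly nullable (have an epsilon-production): L, H, R, D.
E -> H with every symbol nullable, so E is nullable.
No other nonterminal has a production whose RHS symbols are all nullable.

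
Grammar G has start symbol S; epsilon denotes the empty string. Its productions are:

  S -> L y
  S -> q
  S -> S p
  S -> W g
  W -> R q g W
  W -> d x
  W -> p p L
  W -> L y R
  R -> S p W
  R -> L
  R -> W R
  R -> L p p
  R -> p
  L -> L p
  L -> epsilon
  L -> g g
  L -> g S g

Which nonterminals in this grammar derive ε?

Directly nullable (have an epsilon-production): L.
R -> L with every symbol nullable, so R is nullable.
No other nonterminal has a production whose RHS symbols are all nullable.

{ L, R }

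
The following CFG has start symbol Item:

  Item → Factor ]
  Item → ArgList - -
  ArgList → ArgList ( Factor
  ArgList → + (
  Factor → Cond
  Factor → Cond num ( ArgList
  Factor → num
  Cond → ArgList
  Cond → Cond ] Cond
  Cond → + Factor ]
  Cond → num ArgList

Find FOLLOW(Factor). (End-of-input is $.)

{ (, -, ], num }

In Item → Factor ]: add FIRST(]) = { ] }.
In ArgList → ArgList ( Factor: Factor is at the end, add FOLLOW(ArgList) = { (, -, ], num }.
In Cond → + Factor ]: add FIRST(]) = { ] }.
Union: FOLLOW(Factor) = { (, -, ], num }.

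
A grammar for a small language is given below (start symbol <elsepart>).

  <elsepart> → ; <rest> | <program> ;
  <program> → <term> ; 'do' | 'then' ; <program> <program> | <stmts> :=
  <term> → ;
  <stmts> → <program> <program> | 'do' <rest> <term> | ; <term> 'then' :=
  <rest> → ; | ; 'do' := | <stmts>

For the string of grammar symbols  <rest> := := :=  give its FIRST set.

Add FIRST(<rest>) = { 'do', 'then', ; }; <rest> is not nullable, stop.

{ 'do', 'then', ; }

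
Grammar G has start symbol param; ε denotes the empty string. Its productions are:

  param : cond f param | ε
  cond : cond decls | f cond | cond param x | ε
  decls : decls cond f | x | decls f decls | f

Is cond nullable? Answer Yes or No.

Yes

cond has an ε-production, so cond ⇒ ε.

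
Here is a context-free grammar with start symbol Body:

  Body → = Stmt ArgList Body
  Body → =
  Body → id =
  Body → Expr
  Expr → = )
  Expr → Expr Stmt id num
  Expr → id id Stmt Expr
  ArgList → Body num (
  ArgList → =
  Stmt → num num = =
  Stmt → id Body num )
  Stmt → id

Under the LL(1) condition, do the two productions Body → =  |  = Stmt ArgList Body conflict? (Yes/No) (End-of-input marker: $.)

Yes

FIRST(=) = { = } and FIRST(= Stmt ArgList Body) = { = }.
Both contain =, so the two alternatives are not disjoint — LL(1) conflict.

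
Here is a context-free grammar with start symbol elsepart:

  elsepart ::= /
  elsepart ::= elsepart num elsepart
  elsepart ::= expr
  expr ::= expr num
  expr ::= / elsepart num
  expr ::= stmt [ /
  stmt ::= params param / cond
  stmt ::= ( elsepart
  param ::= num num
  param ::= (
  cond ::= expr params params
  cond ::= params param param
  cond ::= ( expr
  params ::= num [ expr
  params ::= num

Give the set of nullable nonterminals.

{ } (none)

No nonterminal has an empty production or an RHS whose symbols are all nullable.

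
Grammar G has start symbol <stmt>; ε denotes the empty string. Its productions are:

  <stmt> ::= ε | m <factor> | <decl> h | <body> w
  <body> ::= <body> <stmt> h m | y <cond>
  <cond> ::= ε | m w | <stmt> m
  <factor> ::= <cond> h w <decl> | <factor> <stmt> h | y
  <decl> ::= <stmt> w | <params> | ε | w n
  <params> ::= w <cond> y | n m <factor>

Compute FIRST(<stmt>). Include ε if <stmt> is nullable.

<stmt> ::= ε contributes ε.
<stmt> ::= m <factor> contributes {m}.
From <stmt> ::= <decl> h: <decl> nullable, take FIRST(<decl>) ∪ {h} = { h, m, n, w, y }.
From <stmt> ::= <body> w: add FIRST(<body>) = { y }.
Union: FIRST(<stmt>) = { h, m, n, w, y, ε }.

{ h, m, n, w, y, ε }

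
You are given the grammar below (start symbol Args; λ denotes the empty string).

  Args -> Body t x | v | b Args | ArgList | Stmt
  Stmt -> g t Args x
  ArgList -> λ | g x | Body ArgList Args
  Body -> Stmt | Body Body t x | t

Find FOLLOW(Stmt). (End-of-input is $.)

In Args -> Stmt: Stmt is at the end, add FOLLOW(Args) = { $, b, g, t, v, x }.
In Body -> Stmt: Stmt is at the end, add FOLLOW(Body) = { $, b, g, t, v, x }.
Union: FOLLOW(Stmt) = { $, b, g, t, v, x }.

{ $, b, g, t, v, x }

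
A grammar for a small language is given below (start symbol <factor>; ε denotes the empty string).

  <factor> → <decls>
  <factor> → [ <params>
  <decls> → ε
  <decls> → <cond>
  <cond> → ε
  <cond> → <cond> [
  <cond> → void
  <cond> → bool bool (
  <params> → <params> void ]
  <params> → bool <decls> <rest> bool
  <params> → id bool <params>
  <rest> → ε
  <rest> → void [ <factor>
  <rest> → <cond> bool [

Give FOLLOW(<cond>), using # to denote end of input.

{ #, [, bool, void }

In <decls> → <cond>: <cond> is at the end, add FOLLOW(<decls>) = { #, [, bool, void }.
In <cond> → <cond> [: add FIRST([) = { [ }.
In <rest> → <cond> bool [: add FIRST(bool [) = { bool }.
Union: FOLLOW(<cond>) = { #, [, bool, void }.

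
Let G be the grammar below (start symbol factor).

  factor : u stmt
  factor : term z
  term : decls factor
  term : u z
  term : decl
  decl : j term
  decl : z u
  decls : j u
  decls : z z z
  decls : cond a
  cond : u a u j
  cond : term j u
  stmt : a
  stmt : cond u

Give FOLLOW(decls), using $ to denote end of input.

{ j, u, z }

In term : decls factor: add FIRST(factor) = { j, u, z }.
Union: FOLLOW(decls) = { j, u, z }.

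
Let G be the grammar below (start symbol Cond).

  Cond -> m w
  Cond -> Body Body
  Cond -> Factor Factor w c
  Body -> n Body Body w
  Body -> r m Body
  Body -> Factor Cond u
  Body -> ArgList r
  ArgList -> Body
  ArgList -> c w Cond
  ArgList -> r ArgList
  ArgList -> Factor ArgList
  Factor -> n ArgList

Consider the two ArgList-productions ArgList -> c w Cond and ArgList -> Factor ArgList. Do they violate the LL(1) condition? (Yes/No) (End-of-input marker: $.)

No

FIRST(c w Cond) = { c } and FIRST(Factor ArgList) = { n }.
The FIRST sets are disjoint and neither alternative is nullable — no conflict.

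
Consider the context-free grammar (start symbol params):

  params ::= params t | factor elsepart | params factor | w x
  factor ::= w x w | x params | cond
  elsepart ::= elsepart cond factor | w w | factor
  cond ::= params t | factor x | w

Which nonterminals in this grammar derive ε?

No nonterminal has an empty production or an RHS whose symbols are all nullable.

{ } (none)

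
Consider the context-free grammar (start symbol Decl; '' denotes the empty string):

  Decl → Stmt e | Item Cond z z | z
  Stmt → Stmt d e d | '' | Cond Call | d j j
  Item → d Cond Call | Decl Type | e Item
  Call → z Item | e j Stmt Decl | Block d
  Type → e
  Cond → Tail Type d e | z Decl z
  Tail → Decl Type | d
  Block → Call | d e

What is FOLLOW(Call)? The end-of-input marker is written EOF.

{ d, e, z }

In Stmt → Cond Call: Call is at the end, add FOLLOW(Stmt) = { d, e, z }.
In Item → d Cond Call: Call is at the end, add FOLLOW(Item) = { d, e, z }.
In Block → Call: Call is at the end, add FOLLOW(Block) = { d }.
Union: FOLLOW(Call) = { d, e, z }.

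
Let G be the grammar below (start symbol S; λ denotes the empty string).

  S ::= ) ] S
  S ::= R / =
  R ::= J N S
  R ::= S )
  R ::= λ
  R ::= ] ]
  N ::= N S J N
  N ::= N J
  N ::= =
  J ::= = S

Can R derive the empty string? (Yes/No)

Yes

R has an λ-production, so R ⇒ λ.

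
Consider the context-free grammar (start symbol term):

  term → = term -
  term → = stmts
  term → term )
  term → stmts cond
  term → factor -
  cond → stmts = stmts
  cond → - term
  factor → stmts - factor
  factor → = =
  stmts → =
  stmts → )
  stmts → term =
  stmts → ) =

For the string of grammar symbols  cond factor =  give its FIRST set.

Add FIRST(cond) = { ), -, = }; cond is not nullable, stop.

{ ), -, = }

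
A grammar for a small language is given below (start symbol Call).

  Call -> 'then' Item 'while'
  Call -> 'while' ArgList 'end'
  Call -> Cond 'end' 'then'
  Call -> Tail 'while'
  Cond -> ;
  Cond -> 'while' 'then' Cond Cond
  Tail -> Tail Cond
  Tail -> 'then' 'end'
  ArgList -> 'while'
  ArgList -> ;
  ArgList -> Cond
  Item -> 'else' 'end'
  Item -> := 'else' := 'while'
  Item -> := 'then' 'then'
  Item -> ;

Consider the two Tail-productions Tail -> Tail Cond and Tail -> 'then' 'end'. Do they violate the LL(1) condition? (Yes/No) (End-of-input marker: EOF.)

FIRST(Tail Cond) = { 'then' } and FIRST('then' 'end') = { 'then' }.
Both contain 'then', so the two alternatives are not disjoint — LL(1) conflict.

Yes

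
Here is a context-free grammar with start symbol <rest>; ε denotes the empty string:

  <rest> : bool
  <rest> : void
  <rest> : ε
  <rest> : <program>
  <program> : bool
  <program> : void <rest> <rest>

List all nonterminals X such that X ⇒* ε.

{ <rest> }

Directly nullable (have an ε-production): <rest>.
No other nonterminal has a production whose RHS symbols are all nullable.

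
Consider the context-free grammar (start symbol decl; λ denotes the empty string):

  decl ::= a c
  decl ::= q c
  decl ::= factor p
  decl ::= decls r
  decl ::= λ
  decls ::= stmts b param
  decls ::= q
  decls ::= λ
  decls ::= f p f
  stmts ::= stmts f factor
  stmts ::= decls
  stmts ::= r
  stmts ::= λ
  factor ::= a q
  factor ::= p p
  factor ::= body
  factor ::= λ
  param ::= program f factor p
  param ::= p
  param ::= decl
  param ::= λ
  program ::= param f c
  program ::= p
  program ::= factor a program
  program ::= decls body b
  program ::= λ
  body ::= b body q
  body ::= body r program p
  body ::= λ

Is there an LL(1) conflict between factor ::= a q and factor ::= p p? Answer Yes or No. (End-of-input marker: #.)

No

FIRST(a q) = { a } and FIRST(p p) = { p }.
The FIRST sets are disjoint and neither alternative is nullable — no conflict.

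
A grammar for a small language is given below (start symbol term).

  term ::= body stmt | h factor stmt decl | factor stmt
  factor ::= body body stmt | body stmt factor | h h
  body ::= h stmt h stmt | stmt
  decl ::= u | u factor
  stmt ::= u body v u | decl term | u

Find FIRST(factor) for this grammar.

From factor ::= body body stmt: add FIRST(body) = { h, u }.
From factor ::= body stmt factor: add FIRST(body) = { h, u }.
factor ::= h h contributes {h}.
Union: FIRST(factor) = { h, u }.

{ h, u }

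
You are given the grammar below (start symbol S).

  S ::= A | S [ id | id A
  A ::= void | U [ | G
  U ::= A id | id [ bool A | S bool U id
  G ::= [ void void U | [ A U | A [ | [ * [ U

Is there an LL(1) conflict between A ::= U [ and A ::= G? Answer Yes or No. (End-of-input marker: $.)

FIRST(U [) = { [, id, void } and FIRST(G) = { [, id, void }.
Both contain [, so the two alternatives are not disjoint — LL(1) conflict.

Yes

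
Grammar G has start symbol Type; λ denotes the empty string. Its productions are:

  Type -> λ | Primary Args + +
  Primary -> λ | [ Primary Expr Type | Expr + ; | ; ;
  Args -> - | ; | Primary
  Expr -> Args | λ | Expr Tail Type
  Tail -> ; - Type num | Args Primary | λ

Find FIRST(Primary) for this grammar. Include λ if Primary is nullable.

{ +, -, ;, [, λ }

Primary -> λ contributes λ.
Primary -> [ Primary Expr Type contributes {[}.
From Primary -> Expr + ;: Expr nullable, take FIRST(Expr) ∪ {+} = { +, -, ;, [ }.
Primary -> ; ; contributes {;}.
Union: FIRST(Primary) = { +, -, ;, [, λ }.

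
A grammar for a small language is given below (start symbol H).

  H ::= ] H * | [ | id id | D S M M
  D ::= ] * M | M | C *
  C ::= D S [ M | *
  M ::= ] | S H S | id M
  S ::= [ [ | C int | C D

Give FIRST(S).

{ *, [, ], id }

S ::= [ [ contributes {[}.
From S ::= C int: add FIRST(C) = { *, [, ], id }.
From S ::= C D: add FIRST(C) = { *, [, ], id }.
Union: FIRST(S) = { *, [, ], id }.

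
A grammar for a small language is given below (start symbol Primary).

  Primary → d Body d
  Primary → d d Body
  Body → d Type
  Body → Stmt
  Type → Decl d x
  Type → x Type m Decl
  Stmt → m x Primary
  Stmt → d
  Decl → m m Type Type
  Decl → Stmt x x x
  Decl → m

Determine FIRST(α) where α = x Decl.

x is a terminal; add {x} and stop.

{ x }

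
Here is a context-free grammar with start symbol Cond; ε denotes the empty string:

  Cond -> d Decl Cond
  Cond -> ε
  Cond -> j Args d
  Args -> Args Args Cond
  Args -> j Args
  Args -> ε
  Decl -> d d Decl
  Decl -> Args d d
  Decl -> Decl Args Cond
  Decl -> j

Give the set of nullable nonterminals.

Directly nullable (have an ε-production): Cond, Args.
No other nonterminal has a production whose RHS symbols are all nullable.

{ Args, Cond }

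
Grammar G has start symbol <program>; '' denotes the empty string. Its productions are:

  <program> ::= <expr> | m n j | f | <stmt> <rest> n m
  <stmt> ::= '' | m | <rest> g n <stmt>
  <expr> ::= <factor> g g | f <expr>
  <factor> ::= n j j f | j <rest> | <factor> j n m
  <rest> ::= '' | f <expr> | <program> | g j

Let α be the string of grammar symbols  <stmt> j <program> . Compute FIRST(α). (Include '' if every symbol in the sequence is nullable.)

{ f, g, j, m, n }

Add FIRST(<stmt>)\{''} = { f, g, j, m, n }; <stmt> is nullable, continue.
j is a terminal; add {j} and stop.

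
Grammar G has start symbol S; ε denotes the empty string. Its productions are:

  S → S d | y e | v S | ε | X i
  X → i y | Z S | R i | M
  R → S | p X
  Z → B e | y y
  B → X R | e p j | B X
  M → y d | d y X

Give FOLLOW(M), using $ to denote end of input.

{ d, e, i, p, v, y }

In X → M: M is at the end, add FOLLOW(X) = { d, e, i, p, v, y }.
Union: FOLLOW(M) = { d, e, i, p, v, y }.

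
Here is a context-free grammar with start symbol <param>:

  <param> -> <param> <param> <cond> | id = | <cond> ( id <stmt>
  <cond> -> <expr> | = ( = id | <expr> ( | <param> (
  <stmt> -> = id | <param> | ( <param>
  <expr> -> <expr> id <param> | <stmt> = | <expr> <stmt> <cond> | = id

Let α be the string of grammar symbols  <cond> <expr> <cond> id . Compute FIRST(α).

{ (, =, id }

Add FIRST(<cond>) = { (, =, id }; <cond> is not nullable, stop.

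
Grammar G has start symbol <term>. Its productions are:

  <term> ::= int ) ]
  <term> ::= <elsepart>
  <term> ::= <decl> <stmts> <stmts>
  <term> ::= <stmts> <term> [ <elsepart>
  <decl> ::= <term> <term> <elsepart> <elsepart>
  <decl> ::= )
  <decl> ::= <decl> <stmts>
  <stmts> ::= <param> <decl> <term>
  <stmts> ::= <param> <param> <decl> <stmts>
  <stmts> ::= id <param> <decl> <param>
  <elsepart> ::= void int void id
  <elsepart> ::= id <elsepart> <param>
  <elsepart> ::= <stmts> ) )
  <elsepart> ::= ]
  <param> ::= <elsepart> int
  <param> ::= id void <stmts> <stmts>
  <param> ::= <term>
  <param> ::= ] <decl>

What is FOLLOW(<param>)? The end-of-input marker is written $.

In <stmts> ::= <param> <decl> <term>: add FIRST(<decl> <term>) = { ), ], id, int, void }.
In <stmts> ::= <param> <param> <decl> <stmts>: add FIRST(<param> <decl> <stmts>) = { ), ], id, int, void }.
In <stmts> ::= <param> <param> <decl> <stmts>: add FIRST(<decl> <stmts>) = { ), ], id, int, void }.
In <stmts> ::= id <param> <decl> <param>: add FIRST(<decl> <param>) = { ), ], id, int, void }.
In <stmts> ::= id <param> <decl> <param>: <param> is at the end, add FOLLOW(<stmts>) = { $, ), [, ], id, int, void }.
In <elsepart> ::= id <elsepart> <param>: <param> is at the end, add FOLLOW(<elsepart>) = { $, ), [, ], id, int, void }.
Union: FOLLOW(<param>) = { $, ), [, ], id, int, void }.

{ $, ), [, ], id, int, void }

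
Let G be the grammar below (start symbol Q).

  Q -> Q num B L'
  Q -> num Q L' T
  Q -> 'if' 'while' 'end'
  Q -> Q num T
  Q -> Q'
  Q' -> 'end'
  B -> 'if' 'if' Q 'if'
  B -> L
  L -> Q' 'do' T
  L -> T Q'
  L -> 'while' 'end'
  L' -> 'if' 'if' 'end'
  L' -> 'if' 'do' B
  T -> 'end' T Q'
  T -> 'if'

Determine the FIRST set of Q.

From Q -> Q num B L': add FIRST(Q) = { 'end', 'if', num }.
Q -> num Q L' T contributes {num}.
Q -> 'if' 'while' 'end' contributes {'if'}.
From Q -> Q num T: add FIRST(Q) = { 'end', 'if', num }.
From Q -> Q': add FIRST(Q') = { 'end' }.
Union: FIRST(Q) = { 'end', 'if', num }.

{ 'end', 'if', num }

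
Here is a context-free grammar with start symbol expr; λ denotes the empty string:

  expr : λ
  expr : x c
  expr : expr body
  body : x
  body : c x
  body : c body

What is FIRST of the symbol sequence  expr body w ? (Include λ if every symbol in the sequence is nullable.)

Add FIRST(expr)\{λ} = { c, x }; expr is nullable, continue.
Add FIRST(body) = { c, x }; body is not nullable, stop.

{ c, x }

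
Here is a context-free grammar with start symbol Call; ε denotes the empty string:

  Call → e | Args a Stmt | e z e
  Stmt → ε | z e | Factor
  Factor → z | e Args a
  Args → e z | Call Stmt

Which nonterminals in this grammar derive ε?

{ Stmt }

Directly nullable (have an ε-production): Stmt.
No other nonterminal has a production whose RHS symbols are all nullable.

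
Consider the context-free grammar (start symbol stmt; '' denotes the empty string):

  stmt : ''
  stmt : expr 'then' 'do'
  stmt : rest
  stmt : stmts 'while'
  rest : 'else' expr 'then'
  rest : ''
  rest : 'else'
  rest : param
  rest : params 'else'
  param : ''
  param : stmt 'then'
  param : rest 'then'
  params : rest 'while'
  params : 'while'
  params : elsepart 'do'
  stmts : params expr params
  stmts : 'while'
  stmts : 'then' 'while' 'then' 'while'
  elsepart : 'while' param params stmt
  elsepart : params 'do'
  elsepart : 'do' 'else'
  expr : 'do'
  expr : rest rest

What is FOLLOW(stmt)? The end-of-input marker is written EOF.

stmt is the start symbol, so EOF ∈ FOLLOW(stmt).
In param : stmt 'then': add FIRST('then') = { 'then' }.
In elsepart : 'while' param params stmt: stmt is at the end, add FOLLOW(elsepart) = { 'do' }.
Union: FOLLOW(stmt) = { EOF, 'do', 'then' }.

{ EOF, 'do', 'then' }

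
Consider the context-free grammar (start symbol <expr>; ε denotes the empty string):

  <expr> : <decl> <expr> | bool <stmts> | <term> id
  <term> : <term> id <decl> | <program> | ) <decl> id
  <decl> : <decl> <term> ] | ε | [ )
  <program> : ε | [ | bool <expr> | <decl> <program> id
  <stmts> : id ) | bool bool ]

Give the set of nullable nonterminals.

{ <decl>, <program>, <term> }

Directly nullable (have an ε-production): <decl>, <program>.
<term> : <program> with every symbol nullable, so <term> is nullable.
No other nonterminal has a production whose RHS symbols are all nullable.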